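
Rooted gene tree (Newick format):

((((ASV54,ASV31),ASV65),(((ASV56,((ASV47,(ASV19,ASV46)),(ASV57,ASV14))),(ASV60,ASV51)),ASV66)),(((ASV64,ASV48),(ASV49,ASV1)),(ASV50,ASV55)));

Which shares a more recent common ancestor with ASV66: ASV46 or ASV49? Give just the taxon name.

The MRCA of ASV66 and ASV46 subtends (((ASV56,((ASV47,(ASV19,ASV46)),(ASV57,ASV14))),(ASV60,ASV51)),ASV66) (9 taxa).
The MRCA of ASV66 and ASV49 is the root, subtending the entire tree (18 taxa).
The first is nested inside the second, so ASV66 shares a more recent common ancestor with ASV46.

ASV46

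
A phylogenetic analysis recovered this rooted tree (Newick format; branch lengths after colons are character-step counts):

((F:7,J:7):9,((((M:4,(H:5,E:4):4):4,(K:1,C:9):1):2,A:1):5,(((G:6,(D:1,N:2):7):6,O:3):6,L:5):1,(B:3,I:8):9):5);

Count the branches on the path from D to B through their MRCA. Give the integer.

7

The MRCA of D and B is the node subtending ((((M,(H,E)),(K,C)),A),(((G,(D,N)),O),L),(B,I)).
From D up to that node: 5 branches. From B up to the same node: 2 branches. Total: 5 + 2 = 7.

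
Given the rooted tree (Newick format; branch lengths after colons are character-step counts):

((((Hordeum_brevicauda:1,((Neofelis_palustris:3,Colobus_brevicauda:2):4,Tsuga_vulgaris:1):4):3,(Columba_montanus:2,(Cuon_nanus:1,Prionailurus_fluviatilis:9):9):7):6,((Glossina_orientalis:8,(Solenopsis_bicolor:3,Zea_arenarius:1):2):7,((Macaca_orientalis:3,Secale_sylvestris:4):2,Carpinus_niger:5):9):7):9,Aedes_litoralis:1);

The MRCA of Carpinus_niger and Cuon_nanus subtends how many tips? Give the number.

13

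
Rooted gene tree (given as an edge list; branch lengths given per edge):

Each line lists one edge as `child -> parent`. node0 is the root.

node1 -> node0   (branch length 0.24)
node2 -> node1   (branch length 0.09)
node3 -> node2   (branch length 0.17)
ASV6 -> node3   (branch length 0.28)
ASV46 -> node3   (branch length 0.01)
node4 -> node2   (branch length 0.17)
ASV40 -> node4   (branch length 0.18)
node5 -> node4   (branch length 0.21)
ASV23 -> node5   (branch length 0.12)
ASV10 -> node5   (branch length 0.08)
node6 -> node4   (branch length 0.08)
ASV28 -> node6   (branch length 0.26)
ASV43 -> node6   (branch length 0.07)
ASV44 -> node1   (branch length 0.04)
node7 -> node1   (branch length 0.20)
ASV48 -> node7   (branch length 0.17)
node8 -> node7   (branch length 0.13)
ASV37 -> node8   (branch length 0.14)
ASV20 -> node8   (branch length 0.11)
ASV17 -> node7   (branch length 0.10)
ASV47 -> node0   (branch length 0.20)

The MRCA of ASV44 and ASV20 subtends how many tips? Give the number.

12

The MRCA of ASV44 and ASV20 is the node subtending (((ASV6,ASV46),(ASV40,(ASV23,ASV10),(ASV28,ASV43))),ASV44,(ASV48,(ASV37,ASV20),ASV17)).
That clade contains 12 terminal taxa: ASV10, ASV17, ASV20, ASV23, ASV28, ASV37, ASV40, ASV43, ASV44, ASV46, ASV48, ASV6.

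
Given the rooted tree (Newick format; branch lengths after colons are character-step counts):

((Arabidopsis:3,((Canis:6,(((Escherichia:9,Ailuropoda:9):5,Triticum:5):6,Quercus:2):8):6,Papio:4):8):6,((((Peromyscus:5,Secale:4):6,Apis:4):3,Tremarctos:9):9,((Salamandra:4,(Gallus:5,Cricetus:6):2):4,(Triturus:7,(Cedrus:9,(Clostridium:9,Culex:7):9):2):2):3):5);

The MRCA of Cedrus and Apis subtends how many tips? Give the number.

The MRCA of Cedrus and Apis is the node subtending ((((Peromyscus,Secale),Apis),Tremarctos),((Salamandra,(Gallus,Cricetus)),(Triturus,(Cedrus,(Clostridium,Culex))))).
That clade contains 11 terminal taxa: Apis, Cedrus, Clostridium, Cricetus, Culex, Gallus, Peromyscus, Salamandra, Secale, Tremarctos, Triturus.

11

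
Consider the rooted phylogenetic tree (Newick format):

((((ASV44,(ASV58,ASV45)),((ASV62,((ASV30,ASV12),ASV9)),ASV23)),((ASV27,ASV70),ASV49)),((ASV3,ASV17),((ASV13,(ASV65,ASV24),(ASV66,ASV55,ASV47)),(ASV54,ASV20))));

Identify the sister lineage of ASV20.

ASV20 attaches to the tree at the node subtending (ASV54,ASV20).
The other lineage descending from that same node — the sister group — is the single tip ASV54.

ASV54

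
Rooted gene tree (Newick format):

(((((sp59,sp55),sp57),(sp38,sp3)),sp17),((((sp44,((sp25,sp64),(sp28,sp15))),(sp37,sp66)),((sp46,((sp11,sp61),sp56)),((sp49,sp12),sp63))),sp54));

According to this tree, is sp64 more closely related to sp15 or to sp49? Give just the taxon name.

The MRCA of sp64 and sp15 subtends ((sp25,sp64),(sp28,sp15)) (4 taxa).
The MRCA of sp64 and sp49 subtends (((sp44,((sp25,sp64),(sp28,sp15))),(sp37,sp66)),((sp46,((sp11,sp61),sp56)),((sp49,sp12),sp63))) (14 taxa).
The first is nested inside the second, so sp64 shares a more recent common ancestor with sp15.

sp15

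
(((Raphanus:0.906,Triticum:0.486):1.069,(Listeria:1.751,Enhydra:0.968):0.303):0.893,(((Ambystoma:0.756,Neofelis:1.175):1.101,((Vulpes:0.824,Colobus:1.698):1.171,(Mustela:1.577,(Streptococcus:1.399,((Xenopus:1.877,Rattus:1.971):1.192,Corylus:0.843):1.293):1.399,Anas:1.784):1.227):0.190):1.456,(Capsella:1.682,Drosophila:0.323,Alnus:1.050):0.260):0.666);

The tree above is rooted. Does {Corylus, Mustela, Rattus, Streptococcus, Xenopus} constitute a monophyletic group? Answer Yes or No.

The MRCA of the listed taxa subtends (Mustela,(Streptococcus,((Xenopus,Rattus),Corylus)),Anas).
That clade also contains Anas, which is not in the proposed group, so the group is not monophyletic.

No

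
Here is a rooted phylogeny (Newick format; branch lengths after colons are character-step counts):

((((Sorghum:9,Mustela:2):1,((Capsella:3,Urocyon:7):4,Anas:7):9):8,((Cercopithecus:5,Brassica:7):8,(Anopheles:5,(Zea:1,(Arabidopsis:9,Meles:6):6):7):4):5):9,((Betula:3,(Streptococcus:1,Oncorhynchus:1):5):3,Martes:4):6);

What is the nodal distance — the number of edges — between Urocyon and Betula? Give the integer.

8

The MRCA of Urocyon and Betula is the root of the tree.
From Urocyon up to that node: 5 branches. From Betula up to the same node: 3 branches. Total: 5 + 3 = 8.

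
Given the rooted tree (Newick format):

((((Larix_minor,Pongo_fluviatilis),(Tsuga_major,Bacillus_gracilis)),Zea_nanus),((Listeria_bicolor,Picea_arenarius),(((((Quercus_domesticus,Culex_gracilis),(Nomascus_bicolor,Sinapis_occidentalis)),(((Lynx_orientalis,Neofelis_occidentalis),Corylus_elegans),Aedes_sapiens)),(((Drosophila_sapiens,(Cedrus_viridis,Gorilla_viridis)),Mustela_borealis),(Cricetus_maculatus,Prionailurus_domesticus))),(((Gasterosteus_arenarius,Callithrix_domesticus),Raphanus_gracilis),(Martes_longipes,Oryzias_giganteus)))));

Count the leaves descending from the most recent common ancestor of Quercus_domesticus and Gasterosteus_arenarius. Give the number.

19

The MRCA of Quercus_domesticus and Gasterosteus_arenarius is the node subtending (((((Quercus_domesticus,Culex_gracilis),(Nomascus_bicolor,Sinapis_occidentalis)),(((Lynx_orientalis,Neofelis_occidentalis),Corylus_elegans),Aedes_sapiens)),(((Drosophila_sapiens,(Cedrus_viridis,Gorilla_viridis)),Mustela_borealis),(Cricetus_maculatus,Prionailurus_domesticus))),(((Gasterosteus_arenarius,Callithrix_domesticus),Raphanus_gracilis),(Martes_longipes,Oryzias_giganteus))).
That clade contains 19 terminal taxa: Aedes_sapiens, Callithrix_domesticus, Cedrus_viridis, Corylus_elegans, Cricetus_maculatus, Culex_gracilis, Drosophila_sapiens, Gasterosteus_arenarius, Gorilla_viridis, Lynx_orientalis, Martes_longipes, Mustela_borealis, Neofelis_occidentalis, Nomascus_bicolor, Oryzias_giganteus, Prionailurus_domesticus, Quercus_domesticus, Raphanus_gracilis, Sinapis_occidentalis.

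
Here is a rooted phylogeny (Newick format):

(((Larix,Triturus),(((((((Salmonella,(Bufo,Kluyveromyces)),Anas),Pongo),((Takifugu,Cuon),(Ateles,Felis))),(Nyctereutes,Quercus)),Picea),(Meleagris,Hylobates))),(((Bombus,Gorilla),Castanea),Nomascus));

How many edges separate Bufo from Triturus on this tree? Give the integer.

The MRCA of Bufo and Triturus is the node subtending ((Larix,Triturus),(((((((Salmonella,(Bufo,Kluyveromyces)),Anas),Pongo),((Takifugu,Cuon),(Ateles,Felis))),(Nyctereutes,Quercus)),Picea),(Meleagris,Hylobates))).
From Bufo up to that node: 9 branches. From Triturus up to the same node: 2 branches. Total: 9 + 2 = 11.

11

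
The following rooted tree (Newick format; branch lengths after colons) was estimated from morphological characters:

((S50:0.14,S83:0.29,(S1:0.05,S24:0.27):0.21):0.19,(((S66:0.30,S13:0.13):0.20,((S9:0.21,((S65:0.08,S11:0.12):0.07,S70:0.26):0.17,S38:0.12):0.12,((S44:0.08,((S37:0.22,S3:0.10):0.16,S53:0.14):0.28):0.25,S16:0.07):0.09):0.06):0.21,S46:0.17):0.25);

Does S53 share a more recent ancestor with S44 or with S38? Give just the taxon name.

The MRCA of S53 and S44 subtends (S44,((S37,S3),S53)) (4 taxa).
The MRCA of S53 and S38 subtends ((S9,((S65,S11),S70),S38),((S44,((S37,S3),S53)),S16)) (10 taxa).
The first is nested inside the second, so S53 shares a more recent common ancestor with S44.

S44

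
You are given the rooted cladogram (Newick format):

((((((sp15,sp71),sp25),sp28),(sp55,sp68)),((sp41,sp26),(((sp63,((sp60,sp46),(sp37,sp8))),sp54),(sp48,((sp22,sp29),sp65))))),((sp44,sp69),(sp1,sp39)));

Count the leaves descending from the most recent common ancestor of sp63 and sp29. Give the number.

10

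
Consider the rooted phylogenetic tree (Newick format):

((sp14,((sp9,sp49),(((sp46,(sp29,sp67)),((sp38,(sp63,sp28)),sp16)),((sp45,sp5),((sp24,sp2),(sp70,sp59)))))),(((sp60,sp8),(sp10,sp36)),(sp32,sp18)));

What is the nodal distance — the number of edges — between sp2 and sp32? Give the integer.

10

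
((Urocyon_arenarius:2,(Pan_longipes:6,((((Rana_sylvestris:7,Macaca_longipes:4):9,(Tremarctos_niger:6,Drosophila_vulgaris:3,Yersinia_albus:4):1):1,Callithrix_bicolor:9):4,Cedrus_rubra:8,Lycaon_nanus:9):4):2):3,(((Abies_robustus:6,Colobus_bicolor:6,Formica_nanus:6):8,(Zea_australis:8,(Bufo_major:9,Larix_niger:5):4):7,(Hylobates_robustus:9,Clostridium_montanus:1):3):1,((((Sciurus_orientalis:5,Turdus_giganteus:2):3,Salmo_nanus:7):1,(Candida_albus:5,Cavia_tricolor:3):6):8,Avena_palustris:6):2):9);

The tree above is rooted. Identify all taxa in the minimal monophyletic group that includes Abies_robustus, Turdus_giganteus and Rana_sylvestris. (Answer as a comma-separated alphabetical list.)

Abies_robustus, Avena_palustris, Bufo_major, Callithrix_bicolor, Candida_albus, Cavia_tricolor, Cedrus_rubra, Clostridium_montanus, Colobus_bicolor, Drosophila_vulgaris, Formica_nanus, Hylobates_robustus, Larix_niger, Lycaon_nanus, Macaca_longipes, Pan_longipes, Rana_sylvestris, Salmo_nanus, Sciurus_orientalis, Tremarctos_niger, Turdus_giganteus, Urocyon_arenarius, Yersinia_albus, Zea_australis

Tracing Abies_robustus: it sits inside (Abies_robustus,Colobus_bicolor,Formica_nanus).
Tracing Turdus_giganteus: it sits inside (Sciurus_orientalis,Turdus_giganteus).
Tracing Rana_sylvestris: it sits inside (Rana_sylvestris,Macaca_longipes).
The smallest clade enclosing all 3 is the whole tree (their MRCA is the root), so the answer is all 24 tips in alphabetical order.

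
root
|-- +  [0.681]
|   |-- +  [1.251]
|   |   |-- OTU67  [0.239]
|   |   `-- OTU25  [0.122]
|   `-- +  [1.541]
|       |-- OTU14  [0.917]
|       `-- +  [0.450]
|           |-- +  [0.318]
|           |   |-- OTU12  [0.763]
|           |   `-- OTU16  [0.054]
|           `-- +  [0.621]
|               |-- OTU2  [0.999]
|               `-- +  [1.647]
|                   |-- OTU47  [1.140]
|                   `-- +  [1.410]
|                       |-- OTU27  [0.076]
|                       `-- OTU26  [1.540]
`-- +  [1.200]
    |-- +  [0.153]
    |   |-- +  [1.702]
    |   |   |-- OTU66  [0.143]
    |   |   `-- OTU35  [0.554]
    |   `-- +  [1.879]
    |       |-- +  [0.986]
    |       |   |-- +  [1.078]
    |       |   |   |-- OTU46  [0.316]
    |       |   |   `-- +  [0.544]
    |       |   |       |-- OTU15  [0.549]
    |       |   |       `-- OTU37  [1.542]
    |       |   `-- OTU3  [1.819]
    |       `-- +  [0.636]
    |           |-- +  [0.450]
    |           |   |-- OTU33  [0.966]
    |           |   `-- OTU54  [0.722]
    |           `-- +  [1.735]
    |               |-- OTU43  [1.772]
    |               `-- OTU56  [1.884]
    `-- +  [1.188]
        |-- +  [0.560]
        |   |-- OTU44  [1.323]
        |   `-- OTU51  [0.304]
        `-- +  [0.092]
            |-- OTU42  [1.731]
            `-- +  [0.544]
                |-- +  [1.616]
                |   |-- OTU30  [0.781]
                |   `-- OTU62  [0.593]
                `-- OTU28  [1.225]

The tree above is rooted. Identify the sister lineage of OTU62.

OTU30

OTU62 attaches to the tree at the node subtending (OTU30,OTU62).
The other lineage descending from that same node — the sister group — is the single tip OTU30.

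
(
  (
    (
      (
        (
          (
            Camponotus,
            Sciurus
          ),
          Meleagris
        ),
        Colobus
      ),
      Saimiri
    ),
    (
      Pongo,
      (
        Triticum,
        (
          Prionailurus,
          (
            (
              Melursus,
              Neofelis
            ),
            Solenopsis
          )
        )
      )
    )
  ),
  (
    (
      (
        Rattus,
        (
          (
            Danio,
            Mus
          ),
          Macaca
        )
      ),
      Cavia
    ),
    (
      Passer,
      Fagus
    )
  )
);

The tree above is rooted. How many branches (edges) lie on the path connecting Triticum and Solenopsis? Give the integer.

4

The MRCA of Triticum and Solenopsis is the node subtending (Triticum,(Prionailurus,((Melursus,Neofelis),Solenopsis))).
From Triticum up to that node: 1 branch. From Solenopsis up to the same node: 3 branches. Total: 1 + 3 = 4.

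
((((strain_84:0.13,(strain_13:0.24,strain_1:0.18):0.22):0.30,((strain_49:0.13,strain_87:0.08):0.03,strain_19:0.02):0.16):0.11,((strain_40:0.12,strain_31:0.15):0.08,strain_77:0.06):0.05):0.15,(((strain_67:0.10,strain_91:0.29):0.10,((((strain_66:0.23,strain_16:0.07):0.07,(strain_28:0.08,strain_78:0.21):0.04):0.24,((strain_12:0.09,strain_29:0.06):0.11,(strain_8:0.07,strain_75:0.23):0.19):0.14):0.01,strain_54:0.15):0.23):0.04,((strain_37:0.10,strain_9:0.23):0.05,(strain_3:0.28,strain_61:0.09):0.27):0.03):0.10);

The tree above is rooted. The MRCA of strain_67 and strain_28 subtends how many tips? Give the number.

11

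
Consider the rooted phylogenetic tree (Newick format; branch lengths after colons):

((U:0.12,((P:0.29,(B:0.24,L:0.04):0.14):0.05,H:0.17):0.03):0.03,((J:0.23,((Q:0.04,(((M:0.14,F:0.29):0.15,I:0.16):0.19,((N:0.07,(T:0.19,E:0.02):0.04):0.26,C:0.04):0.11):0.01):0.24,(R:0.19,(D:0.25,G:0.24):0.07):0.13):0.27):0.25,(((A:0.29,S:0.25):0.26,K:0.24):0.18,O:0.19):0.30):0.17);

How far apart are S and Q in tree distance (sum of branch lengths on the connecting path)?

The path runs S → … → MRCA → … → Q; the MRCA is the node subtending ((J,((Q,(((M,F),I),((N,(T,E)),C))),(R,(D,G)))),(((A,S),K),O)).
Branch lengths along that path: 0.25 + 0.26 + 0.18 + 0.30 + 0.25 + 0.27 + 0.24 + 0.04 = 1.79.

1.79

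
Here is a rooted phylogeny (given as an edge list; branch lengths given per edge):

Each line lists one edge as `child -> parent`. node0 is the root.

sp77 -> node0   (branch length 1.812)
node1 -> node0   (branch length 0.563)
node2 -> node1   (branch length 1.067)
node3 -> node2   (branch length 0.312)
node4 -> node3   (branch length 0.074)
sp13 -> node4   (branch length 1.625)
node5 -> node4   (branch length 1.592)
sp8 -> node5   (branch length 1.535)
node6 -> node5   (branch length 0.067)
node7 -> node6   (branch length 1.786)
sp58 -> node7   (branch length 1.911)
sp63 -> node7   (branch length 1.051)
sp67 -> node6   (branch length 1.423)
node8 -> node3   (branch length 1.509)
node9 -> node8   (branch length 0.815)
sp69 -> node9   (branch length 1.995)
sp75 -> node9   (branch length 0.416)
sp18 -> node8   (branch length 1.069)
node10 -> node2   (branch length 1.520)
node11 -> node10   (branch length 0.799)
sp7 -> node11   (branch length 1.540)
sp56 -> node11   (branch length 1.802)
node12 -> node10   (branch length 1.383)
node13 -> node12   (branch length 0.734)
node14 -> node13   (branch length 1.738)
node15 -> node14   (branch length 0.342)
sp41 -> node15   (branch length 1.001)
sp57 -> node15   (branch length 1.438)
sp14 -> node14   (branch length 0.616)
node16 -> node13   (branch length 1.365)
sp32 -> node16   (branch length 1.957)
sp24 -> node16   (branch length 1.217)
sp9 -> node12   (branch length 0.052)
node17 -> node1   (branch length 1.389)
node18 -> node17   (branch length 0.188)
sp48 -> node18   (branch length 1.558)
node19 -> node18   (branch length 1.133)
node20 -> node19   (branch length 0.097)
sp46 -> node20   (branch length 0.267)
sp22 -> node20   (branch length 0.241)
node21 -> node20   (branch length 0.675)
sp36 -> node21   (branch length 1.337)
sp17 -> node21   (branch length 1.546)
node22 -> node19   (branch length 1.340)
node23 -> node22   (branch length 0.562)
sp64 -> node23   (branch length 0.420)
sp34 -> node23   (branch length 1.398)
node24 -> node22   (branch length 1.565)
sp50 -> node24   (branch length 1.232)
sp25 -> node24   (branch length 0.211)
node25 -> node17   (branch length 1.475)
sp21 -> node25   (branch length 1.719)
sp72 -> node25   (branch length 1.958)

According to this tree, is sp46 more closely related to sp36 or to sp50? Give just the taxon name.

sp36

The MRCA of sp46 and sp36 subtends (sp46,sp22,(sp36,sp17)) (4 taxa).
The MRCA of sp46 and sp50 subtends ((sp46,sp22,(sp36,sp17)),((sp64,sp34),(sp50,sp25))) (8 taxa).
The first is nested inside the second, so sp46 shares a more recent common ancestor with sp36.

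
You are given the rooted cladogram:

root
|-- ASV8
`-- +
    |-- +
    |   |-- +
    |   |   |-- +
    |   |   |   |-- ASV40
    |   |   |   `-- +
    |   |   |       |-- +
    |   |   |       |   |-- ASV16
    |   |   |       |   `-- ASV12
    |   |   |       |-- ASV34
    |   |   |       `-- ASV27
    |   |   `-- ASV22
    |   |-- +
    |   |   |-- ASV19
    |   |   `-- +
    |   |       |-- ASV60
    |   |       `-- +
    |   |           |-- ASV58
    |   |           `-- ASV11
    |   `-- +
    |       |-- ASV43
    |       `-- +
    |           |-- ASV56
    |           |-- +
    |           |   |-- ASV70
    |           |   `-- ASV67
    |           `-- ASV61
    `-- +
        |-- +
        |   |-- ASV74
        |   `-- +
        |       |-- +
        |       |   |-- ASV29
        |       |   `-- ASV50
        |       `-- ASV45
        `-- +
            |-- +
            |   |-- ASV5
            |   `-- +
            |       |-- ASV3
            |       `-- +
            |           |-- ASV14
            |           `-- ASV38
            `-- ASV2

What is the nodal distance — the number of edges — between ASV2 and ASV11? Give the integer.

8

The MRCA of ASV2 and ASV11 is the node subtending ((((ASV40,((ASV16,ASV12),ASV34,ASV27)),ASV22),(ASV19,(ASV60,(ASV58,ASV11))),(ASV43,(ASV56,(ASV70,ASV67),ASV61))),((ASV74,((ASV29,ASV50),ASV45)),((ASV5,(ASV3,(ASV14,ASV38))),ASV2))).
From ASV2 up to that node: 3 branches. From ASV11 up to the same node: 5 branches. Total: 3 + 5 = 8.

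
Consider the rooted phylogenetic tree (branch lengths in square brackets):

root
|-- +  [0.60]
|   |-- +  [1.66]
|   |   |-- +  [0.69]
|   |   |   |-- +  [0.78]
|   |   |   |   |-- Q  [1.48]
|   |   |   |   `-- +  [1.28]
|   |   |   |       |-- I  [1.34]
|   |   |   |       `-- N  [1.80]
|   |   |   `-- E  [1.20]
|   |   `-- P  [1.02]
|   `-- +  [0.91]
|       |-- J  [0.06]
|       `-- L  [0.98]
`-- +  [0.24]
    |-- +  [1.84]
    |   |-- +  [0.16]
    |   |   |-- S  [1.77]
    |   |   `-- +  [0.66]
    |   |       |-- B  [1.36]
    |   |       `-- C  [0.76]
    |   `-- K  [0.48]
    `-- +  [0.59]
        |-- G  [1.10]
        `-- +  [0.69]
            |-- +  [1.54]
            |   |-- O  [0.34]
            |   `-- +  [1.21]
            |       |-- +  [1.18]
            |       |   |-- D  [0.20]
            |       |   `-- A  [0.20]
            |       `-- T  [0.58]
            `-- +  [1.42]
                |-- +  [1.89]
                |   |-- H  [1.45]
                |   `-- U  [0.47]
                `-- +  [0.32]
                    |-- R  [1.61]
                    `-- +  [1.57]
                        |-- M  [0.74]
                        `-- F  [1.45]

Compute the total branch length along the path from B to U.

The path runs B → … → MRCA → … → U; the MRCA is the node subtending (((S,(B,C)),K),(G,((O,((D,A),T)),((H,U),(R,(M,F)))))).
Branch lengths along that path: 1.36 + 0.66 + 0.16 + 1.84 + 0.59 + 0.69 + 1.42 + 1.89 + 0.47 = 9.08.

9.08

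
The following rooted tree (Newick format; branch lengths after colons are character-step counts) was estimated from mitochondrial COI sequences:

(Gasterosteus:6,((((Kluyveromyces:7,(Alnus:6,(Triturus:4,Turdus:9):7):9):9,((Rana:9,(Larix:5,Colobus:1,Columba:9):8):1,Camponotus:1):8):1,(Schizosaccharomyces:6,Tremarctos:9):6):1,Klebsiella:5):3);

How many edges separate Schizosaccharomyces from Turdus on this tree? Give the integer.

The MRCA of Schizosaccharomyces and Turdus is the node subtending (((Kluyveromyces,(Alnus,(Triturus,Turdus))),((Rana,(Larix,Colobus,Columba)),Camponotus)),(Schizosaccharomyces,Tremarctos)).
From Schizosaccharomyces up to that node: 2 branches. From Turdus up to the same node: 5 branches. Total: 2 + 5 = 7.

7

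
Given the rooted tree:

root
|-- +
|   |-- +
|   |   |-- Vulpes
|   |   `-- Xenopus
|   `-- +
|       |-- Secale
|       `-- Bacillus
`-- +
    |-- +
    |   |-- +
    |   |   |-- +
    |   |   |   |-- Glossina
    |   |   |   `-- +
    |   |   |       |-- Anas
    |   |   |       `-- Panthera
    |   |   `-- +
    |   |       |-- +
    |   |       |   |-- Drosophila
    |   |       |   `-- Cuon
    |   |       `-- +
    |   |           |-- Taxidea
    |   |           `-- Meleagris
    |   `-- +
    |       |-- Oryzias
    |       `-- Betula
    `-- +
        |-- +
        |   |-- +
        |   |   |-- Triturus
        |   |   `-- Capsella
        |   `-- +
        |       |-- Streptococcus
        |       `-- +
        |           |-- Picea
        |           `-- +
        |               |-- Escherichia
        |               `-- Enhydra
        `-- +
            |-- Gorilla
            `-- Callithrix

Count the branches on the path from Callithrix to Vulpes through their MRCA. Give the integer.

7

The MRCA of Callithrix and Vulpes is the root of the tree.
From Callithrix up to that node: 4 branches. From Vulpes up to the same node: 3 branches. Total: 4 + 3 = 7.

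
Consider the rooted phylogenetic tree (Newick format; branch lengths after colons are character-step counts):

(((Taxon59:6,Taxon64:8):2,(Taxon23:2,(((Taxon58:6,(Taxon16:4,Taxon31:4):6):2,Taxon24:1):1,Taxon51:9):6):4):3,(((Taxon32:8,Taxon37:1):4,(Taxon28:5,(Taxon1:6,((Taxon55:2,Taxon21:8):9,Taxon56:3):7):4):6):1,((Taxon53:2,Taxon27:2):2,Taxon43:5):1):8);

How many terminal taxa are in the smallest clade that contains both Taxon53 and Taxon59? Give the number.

18

The MRCA of Taxon53 and Taxon59 is the root, so the clade is the entire tree.
That clade contains 18 terminal taxa: Taxon1, Taxon16, Taxon21, Taxon23, Taxon24, Taxon27, Taxon28, Taxon31, Taxon32, Taxon37, Taxon43, Taxon51, Taxon53, Taxon55, Taxon56, Taxon58, Taxon59, Taxon64.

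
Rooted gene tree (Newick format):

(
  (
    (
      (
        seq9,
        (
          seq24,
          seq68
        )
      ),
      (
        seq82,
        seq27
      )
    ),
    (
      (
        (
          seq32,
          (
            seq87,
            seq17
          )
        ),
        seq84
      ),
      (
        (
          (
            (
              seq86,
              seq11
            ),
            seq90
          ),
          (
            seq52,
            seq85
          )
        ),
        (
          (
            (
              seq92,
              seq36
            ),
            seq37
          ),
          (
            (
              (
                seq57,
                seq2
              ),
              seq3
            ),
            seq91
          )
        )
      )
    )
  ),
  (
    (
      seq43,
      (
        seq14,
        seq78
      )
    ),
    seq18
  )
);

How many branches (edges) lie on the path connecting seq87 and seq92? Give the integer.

The MRCA of seq87 and seq92 is the node subtending (((seq32,(seq87,seq17)),seq84),((((seq86,seq11),seq90),(seq52,seq85)),(((seq92,seq36),seq37),(((seq57,seq2),seq3),seq91)))).
From seq87 up to that node: 4 branches. From seq92 up to the same node: 5 branches. Total: 4 + 5 = 9.

9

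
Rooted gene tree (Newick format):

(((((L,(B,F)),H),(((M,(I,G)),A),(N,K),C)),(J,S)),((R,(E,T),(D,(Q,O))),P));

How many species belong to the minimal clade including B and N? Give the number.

The MRCA of B and N is the node subtending (((L,(B,F)),H),(((M,(I,G)),A),(N,K),C)).
That clade contains 11 terminal taxa: A, B, C, F, G, H, I, K, L, M, N.

11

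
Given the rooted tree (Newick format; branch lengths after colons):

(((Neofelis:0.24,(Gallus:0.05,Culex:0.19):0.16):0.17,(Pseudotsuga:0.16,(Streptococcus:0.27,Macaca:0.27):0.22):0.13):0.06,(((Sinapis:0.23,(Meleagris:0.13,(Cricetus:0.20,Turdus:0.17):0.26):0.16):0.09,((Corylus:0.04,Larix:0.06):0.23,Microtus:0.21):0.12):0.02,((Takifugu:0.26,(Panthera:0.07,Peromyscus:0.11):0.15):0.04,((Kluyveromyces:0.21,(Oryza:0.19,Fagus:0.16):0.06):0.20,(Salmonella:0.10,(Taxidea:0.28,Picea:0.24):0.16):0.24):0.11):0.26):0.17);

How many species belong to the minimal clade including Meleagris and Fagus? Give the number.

The MRCA of Meleagris and Fagus is the node subtending (((Sinapis,(Meleagris,(Cricetus,Turdus))),((Corylus,Larix),Microtus)),((Takifugu,(Panthera,Peromyscus)),((Kluyveromyces,(Oryza,Fagus)),(Salmonella,(Taxidea,Picea))))).
That clade contains 16 terminal taxa: Corylus, Cricetus, Fagus, Kluyveromyces, Larix, Meleagris, Microtus, Oryza, Panthera, Peromyscus, Picea, Salmonella, Sinapis, Takifugu, Taxidea, Turdus.

16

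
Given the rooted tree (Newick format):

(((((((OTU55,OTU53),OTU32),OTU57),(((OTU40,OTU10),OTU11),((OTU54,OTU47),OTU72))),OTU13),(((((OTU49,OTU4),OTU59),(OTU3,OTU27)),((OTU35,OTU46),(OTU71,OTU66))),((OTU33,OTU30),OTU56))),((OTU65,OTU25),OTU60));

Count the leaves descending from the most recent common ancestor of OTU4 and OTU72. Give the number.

23

The MRCA of OTU4 and OTU72 is the node subtending ((((((OTU55,OTU53),OTU32),OTU57),(((OTU40,OTU10),OTU11),((OTU54,OTU47),OTU72))),OTU13),(((((OTU49,OTU4),OTU59),(OTU3,OTU27)),((OTU35,OTU46),(OTU71,OTU66))),((OTU33,OTU30),OTU56))).
That clade contains 23 terminal taxa: OTU10, OTU11, OTU13, OTU27, OTU3, OTU30, OTU32, OTU33, OTU35, OTU4, OTU40, OTU46, OTU47, OTU49, OTU53, OTU54, OTU55, OTU56, OTU57, OTU59, OTU66, OTU71, OTU72.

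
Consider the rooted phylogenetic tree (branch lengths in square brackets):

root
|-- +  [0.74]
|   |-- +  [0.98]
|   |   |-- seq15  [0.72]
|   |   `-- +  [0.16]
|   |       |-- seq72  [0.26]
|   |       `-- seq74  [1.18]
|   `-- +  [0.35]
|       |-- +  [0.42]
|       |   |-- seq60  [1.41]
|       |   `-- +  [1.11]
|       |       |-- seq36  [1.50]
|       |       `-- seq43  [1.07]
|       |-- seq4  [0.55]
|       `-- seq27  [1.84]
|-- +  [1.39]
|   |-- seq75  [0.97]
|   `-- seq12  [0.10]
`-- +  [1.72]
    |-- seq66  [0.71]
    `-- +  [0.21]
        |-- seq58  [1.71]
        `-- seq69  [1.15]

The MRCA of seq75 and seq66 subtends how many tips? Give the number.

13

The MRCA of seq75 and seq66 is the root, so the clade is the entire tree.
That clade contains 13 terminal taxa: seq12, seq15, seq27, seq36, seq4, seq43, seq58, seq60, seq66, seq69, seq72, seq74, seq75.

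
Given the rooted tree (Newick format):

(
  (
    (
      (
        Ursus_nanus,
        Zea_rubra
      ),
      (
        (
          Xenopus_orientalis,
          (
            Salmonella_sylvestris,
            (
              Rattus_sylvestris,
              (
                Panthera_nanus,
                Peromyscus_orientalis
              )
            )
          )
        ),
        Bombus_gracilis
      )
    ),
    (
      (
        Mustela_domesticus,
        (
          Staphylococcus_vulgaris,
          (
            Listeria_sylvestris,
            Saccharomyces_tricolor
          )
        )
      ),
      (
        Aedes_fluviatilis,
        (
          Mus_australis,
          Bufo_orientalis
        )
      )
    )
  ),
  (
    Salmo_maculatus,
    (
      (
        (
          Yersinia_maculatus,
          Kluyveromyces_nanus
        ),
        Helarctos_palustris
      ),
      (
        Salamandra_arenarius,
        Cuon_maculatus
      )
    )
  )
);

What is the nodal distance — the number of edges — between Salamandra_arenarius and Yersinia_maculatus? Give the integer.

The MRCA of Salamandra_arenarius and Yersinia_maculatus is the node subtending (((Yersinia_maculatus,Kluyveromyces_nanus),Helarctos_palustris),(Salamandra_arenarius,Cuon_maculatus)).
From Salamandra_arenarius up to that node: 2 branches. From Yersinia_maculatus up to the same node: 3 branches. Total: 2 + 3 = 5.

5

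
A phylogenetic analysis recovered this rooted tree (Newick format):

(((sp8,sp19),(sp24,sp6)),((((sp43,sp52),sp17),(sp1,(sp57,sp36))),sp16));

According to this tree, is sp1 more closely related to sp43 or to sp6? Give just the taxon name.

sp43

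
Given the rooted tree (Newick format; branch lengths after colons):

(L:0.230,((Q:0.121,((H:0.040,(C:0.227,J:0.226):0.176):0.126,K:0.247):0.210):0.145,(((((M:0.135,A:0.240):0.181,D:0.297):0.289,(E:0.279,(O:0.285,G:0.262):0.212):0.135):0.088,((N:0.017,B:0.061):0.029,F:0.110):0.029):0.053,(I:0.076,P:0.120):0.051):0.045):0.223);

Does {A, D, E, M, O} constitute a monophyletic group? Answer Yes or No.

No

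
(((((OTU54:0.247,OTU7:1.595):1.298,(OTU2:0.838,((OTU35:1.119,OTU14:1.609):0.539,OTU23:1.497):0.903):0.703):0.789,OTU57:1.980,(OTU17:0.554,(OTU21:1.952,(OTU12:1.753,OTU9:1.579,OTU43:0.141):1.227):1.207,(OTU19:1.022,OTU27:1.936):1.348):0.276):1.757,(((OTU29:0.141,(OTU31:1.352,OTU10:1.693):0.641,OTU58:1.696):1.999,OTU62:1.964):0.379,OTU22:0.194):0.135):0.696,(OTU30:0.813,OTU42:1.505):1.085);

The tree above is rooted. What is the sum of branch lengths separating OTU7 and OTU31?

The path runs OTU7 → … → MRCA → … → OTU31; the MRCA is the node subtending ((((OTU54,OTU7),(OTU2,((OTU35,OTU14),OTU23))),OTU57,(OTU17,(OTU21,(OTU12,OTU9,OTU43)),(OTU19,OTU27))),(((OTU29,(OTU31,OTU10),OTU58),OTU62),OTU22)).
Branch lengths along that path: 1.595 + 1.298 + 0.789 + 1.757 + 0.135 + 0.379 + 1.999 + 0.641 + 1.352 = 9.945.

9.945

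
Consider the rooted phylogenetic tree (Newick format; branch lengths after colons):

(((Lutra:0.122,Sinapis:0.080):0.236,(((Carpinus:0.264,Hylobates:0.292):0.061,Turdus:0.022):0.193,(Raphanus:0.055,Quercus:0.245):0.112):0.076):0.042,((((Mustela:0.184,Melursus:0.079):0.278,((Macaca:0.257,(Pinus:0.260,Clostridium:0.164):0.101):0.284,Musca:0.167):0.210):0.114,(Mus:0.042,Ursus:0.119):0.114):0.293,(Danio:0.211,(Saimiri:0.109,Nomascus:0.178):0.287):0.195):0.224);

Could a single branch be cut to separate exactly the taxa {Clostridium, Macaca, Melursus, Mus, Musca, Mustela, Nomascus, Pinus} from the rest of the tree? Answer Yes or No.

No

The MRCA of the listed taxa subtends ((((Mustela,Melursus),((Macaca,(Pinus,Clostridium)),Musca)),(Mus,Ursus)),(Danio,(Saimiri,Nomascus))).
That clade also contains Danio, Saimiri, Ursus, which are not in the proposed group, so the group is not monophyletic.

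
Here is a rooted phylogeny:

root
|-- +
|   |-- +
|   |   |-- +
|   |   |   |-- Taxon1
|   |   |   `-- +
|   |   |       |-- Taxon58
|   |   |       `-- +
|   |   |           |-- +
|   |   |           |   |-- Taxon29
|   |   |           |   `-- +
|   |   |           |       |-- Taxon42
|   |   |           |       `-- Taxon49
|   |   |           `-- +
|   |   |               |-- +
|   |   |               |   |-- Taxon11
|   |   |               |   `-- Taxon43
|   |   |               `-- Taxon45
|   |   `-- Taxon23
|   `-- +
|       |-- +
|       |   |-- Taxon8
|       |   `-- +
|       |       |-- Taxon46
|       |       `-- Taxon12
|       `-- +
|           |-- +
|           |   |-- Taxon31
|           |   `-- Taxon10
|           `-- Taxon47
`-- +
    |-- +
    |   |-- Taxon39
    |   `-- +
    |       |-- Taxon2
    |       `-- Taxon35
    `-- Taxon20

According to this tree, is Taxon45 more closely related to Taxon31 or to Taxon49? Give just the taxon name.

The MRCA of Taxon45 and Taxon49 subtends ((Taxon29,(Taxon42,Taxon49)),((Taxon11,Taxon43),Taxon45)) (6 taxa).
The MRCA of Taxon45 and Taxon31 subtends (((Taxon1,(Taxon58,((Taxon29,(Taxon42,Taxon49)),((Taxon11,Taxon43),Taxon45)))),Taxon23),((Taxon8,(Taxon46,Taxon12)),((Taxon31,Taxon10),Taxon47))) (15 taxa).
The first is nested inside the second, so Taxon45 shares a more recent common ancestor with Taxon49.

Taxon49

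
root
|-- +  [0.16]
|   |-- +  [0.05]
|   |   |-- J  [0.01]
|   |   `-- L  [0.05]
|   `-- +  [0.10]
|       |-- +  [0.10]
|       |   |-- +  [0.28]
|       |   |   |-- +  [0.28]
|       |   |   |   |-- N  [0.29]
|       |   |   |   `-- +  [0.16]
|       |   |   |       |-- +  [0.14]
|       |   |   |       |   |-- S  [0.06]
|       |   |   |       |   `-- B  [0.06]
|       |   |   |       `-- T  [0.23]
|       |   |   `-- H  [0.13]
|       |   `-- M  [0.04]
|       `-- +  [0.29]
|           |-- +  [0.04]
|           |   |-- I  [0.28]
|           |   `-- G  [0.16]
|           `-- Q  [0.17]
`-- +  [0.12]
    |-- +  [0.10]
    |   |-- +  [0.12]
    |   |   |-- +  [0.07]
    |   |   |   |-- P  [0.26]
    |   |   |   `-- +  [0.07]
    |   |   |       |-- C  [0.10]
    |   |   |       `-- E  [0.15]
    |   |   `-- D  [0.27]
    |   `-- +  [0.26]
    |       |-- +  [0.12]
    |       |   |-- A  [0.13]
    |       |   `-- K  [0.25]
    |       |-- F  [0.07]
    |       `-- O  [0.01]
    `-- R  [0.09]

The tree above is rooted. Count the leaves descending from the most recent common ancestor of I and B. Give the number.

The MRCA of I and B is the node subtending ((((N,((S,B),T)),H),M),((I,G),Q)).
That clade contains 9 terminal taxa: B, G, H, I, M, N, Q, S, T.

9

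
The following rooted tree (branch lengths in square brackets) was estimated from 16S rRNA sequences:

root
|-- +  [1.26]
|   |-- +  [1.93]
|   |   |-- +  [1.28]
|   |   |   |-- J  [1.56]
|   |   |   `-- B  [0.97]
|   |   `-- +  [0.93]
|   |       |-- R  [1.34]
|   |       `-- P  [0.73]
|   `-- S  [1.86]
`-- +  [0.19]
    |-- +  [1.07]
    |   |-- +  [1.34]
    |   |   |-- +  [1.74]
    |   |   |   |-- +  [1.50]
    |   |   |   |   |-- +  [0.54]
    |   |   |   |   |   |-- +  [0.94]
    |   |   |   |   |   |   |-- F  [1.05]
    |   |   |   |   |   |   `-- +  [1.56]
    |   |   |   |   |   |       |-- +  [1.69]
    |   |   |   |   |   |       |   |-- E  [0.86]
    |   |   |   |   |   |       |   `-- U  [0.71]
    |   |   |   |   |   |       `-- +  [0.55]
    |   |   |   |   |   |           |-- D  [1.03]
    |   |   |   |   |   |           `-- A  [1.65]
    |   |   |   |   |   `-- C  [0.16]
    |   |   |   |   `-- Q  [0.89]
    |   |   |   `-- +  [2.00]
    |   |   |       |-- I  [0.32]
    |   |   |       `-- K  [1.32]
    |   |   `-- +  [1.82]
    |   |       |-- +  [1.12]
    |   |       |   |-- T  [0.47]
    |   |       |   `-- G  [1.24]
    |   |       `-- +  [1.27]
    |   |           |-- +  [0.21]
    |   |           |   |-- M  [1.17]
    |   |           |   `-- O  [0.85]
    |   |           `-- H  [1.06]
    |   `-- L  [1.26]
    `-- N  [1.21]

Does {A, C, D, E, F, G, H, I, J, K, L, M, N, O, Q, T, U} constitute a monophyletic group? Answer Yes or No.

No

The MRCA of the listed taxa is the root, so the smallest clade containing them is the whole tree.
That clade also contains B, P, R, S, which are not in the proposed group, so the group is not monophyletic.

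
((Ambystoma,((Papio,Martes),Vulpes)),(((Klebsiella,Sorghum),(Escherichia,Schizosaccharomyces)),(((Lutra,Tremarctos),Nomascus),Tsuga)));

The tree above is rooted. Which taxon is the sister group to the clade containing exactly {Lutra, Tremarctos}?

Nomascus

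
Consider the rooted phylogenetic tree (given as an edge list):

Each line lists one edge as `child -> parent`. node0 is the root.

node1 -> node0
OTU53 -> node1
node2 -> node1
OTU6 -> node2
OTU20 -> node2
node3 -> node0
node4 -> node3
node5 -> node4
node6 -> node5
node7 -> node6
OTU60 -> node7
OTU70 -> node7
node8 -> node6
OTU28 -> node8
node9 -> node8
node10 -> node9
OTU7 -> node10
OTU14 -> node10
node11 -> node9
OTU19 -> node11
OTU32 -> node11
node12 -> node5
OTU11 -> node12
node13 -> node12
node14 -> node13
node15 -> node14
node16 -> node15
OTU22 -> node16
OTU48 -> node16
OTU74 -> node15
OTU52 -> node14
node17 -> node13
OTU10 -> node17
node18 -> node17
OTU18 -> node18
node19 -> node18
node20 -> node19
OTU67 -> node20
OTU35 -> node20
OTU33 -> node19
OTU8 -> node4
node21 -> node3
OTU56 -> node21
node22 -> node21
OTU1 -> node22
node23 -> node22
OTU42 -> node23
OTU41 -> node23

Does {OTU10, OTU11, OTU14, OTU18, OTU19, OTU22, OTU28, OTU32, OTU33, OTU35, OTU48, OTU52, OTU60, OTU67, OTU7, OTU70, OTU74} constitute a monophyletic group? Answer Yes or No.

Yes

The most recent common ancestor of these taxa subtends (((OTU60,OTU70),(OTU28,((OTU7,OTU14),(OTU19,OTU32)))),(OTU11,((((OTU22,OTU48),OTU74),OTU52),(OTU10,(OTU18,((OTU67,OTU35),OTU33)))))).
That clade has exactly 17 tips — every listed taxon and nothing else — so the group is monophyletic.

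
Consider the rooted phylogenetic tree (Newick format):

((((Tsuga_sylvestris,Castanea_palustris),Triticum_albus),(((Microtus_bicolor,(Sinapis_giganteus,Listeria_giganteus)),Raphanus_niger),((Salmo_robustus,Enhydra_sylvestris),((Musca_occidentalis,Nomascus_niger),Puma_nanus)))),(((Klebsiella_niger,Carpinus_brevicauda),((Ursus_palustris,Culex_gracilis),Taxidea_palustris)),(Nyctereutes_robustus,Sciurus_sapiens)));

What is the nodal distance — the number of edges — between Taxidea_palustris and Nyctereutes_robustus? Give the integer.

The MRCA of Taxidea_palustris and Nyctereutes_robustus is the node subtending (((Klebsiella_niger,Carpinus_brevicauda),((Ursus_palustris,Culex_gracilis),Taxidea_palustris)),(Nyctereutes_robustus,Sciurus_sapiens)).
From Taxidea_palustris up to that node: 3 branches. From Nyctereutes_robustus up to the same node: 2 branches. Total: 3 + 2 = 5.

5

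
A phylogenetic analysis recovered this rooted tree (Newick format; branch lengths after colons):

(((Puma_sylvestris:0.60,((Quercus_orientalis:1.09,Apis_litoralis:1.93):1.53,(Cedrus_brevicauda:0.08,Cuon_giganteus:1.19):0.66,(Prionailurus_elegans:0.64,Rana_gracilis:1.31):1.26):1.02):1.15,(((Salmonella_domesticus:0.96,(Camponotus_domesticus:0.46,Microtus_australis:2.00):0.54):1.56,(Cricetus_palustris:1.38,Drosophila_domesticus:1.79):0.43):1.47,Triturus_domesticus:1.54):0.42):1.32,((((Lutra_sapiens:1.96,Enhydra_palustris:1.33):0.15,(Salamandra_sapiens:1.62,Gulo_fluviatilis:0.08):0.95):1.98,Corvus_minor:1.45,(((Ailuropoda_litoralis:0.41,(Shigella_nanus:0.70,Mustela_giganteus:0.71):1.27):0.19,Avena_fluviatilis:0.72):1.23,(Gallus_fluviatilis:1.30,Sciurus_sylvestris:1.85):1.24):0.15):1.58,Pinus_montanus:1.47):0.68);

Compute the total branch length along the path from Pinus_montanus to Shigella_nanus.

6.59

The path runs Pinus_montanus → … → MRCA → … → Shigella_nanus; the MRCA is the node subtending ((((Lutra_sapiens,Enhydra_palustris),(Salamandra_sapiens,Gulo_fluviatilis)),Corvus_minor,(((Ailuropoda_litoralis,(Shigella_nanus,Mustela_giganteus)),Avena_fluviatilis),(Gallus_fluviatilis,Sciurus_sylvestris))),Pinus_montanus).
Branch lengths along that path: 1.47 + 1.58 + 0.15 + 1.23 + 0.19 + 1.27 + 0.70 = 6.59.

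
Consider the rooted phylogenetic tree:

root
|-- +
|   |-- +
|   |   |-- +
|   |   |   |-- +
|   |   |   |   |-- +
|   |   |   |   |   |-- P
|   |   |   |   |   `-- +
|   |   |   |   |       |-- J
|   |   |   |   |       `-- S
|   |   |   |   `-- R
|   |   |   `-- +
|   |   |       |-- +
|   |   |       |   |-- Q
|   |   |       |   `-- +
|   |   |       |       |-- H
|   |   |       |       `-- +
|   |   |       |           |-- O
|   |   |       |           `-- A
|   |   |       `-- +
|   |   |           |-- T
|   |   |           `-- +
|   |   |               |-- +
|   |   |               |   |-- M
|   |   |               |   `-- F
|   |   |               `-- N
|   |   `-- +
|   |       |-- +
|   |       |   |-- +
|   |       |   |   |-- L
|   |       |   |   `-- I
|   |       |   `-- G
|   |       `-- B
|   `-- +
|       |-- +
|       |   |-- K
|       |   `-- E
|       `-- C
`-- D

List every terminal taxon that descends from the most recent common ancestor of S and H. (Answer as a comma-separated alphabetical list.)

A, F, H, J, M, N, O, P, Q, R, S, T

Tracing S: it sits inside (J,S).
Tracing H: it sits inside (H,(O,A)).
The smallest clade enclosing both is (((P,(J,S)),R),((Q,(H,(O,A))),(T,((M,F),N)))); the answer is its 12 terminal taxa in alphabetical order.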